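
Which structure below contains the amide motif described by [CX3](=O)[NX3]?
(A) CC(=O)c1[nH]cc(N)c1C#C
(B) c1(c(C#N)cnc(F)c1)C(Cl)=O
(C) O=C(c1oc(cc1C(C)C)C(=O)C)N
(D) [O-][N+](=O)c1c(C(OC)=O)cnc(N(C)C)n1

C

[CX3](=O)[NX3] describes a carbonyl carbon bonded to a trivalent nitrogen (an amide).
(A) has a primary amino group (-NH2) but the -NH2 is not attached to a carbonyl carbon.
(B) has a nitrile (-C#N) but the nitrile N is NX1 (triple-bonded), not NX3.
(C) contains a primary amide (-C(=O)NH2), which satisfies every atom and bond constraint.
(D) has a methyl-ester group (-C(=O)OCH3) but the carbonyl is bonded to O, not to an NX3 nitrogen.
So the answer is (C).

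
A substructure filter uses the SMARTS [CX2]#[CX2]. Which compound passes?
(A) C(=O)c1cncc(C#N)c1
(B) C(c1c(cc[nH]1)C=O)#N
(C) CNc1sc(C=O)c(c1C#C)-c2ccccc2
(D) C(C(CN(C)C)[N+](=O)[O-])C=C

C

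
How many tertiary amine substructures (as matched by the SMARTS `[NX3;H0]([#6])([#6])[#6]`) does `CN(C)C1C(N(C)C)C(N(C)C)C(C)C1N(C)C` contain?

[NX3;H0]([#6])([#6])[#6] is the SMARTS for a tertiary amine: a trivalent nitrogen with no H, bonded to three carbons.
The molecule carries 4 separate instances of a dimethylamino group (-N(CH3)2) meeting every constraint; each maps to a distinct set of atoms, giving 4 matches.

4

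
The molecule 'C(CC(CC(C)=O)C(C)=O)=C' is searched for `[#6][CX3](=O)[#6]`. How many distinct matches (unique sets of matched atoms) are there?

[#6][CX3](=O)[#6] is the SMARTS for a ketone: a carbonyl carbon (no H) flanked by two carbons.
The molecule carries 2 separate instances of an acetyl/ketone group (-C(=O)CH3) meeting every constraint; each maps to a distinct set of atoms, giving 2 matches.

2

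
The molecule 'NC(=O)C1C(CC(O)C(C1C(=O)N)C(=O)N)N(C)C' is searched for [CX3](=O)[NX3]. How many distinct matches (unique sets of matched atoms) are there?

3

[CX3](=O)[NX3] is the SMARTS for an amide: a carbonyl carbon bonded to a trivalent nitrogen.
The molecule carries 3 separate instances of a primary amide (-C(=O)NH2) meeting every constraint; each maps to a distinct set of atoms, giving 3 matches.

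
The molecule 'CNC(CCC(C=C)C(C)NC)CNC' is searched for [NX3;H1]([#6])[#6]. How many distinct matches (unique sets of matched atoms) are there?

[NX3;H1]([#6])[#6] is the SMARTS for a secondary amine: a trivalent nitrogen with one H, bonded to two carbons.
The molecule carries 3 separate instances of an N-methylamino group (-NHCH3) meeting every constraint; each maps to a distinct set of atoms, giving 3 matches.

3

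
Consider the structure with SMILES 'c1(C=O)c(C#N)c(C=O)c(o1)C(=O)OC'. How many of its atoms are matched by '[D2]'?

Check the 15 heavy atoms by environment: 1× o (aromatic, D2) → match; 4× c (aromatic, D3) → no; 3× C (D2) → match; 3× O (D1) → no; 1× C (D3) → no; 1× O (D2) → match; 1× C (D1) → no; 1× N (D1) → no.
Summing the matching environments: 1 + 3 + 1 = 5 matching atoms.

5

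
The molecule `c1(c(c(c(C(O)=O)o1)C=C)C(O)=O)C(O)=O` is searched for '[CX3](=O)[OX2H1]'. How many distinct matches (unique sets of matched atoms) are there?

3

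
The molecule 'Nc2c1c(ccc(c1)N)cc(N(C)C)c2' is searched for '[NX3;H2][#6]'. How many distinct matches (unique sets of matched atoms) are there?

[NX3;H2][#6] is the SMARTS for a primary amine: a trivalent nitrogen with two H attached to carbon.
The molecule carries 2 separate instances of a primary amino group (-NH2) meeting every constraint; each maps to a distinct set of atoms, giving 2 matches.

2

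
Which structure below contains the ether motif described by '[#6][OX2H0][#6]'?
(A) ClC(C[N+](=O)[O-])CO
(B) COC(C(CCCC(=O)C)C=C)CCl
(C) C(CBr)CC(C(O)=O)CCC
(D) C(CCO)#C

B

[#6][OX2H0][#6] describes an aliphatic oxygen bridging two carbons with no H on the oxygen (an ether).
(A) has a hydroxyl group (-OH) but the oxygen has H1, not H0 bridging two carbons.
(B) contains a methoxy ether (-OCH3), which satisfies every atom and bond constraint.
(C) has a carboxylic acid group (-C(=O)OH) but the -OH oxygen has H1; the =O is OX1, not OX2.
(D) has a hydroxyl group (-OH) but the oxygen has H1, not H0 bridging two carbons.
So the answer is (B).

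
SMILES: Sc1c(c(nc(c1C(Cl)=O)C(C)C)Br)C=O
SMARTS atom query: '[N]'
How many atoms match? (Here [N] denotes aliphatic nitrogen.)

0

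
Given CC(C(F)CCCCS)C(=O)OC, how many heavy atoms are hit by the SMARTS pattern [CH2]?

The query [CH2] means: aliphatic carbon with exactly two hydrogens.
Check the 13 heavy atoms by environment: 4× C (H2) → match; 2× C (H1) → no; 2× C (H3) → no; 1× F (H0) → no; 1× S (H1) → no; 1× C (H0) → no; 2× O (H0) → no.
That gives 4 matching atoms.

4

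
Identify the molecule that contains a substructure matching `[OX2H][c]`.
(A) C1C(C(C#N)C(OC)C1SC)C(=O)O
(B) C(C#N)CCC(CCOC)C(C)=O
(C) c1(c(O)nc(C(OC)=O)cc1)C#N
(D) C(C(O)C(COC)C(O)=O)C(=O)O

C

[OX2H][c] describes a hydroxyl oxygen attached to an aromatic carbon (a phenol).
(A) has a methoxy ether (-OCH3) but the oxygen has H0, not H1.
(B) has a methoxy ether (-OCH3) but the oxygen has H0, not H1.
(C) contains a hydroxyl group (-OH), which satisfies every atom and bond constraint.
(D) has a hydroxyl group (-OH) but the -OH is on an aliphatic carbon, not an aromatic c.
So the answer is (C).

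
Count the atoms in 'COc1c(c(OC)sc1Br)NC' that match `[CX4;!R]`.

Check the 12 heavy atoms by environment: 1× s (aromatic, X2, in 5-ring) → no; 4× c (aromatic, X3, in 5-ring) → no; 2× O (X2, acyclic) → no; 3× C (X4, acyclic) → match; 1× N (X3, acyclic) → no; 1× Br (X1, acyclic) → no.
That gives 3 matching atoms.

3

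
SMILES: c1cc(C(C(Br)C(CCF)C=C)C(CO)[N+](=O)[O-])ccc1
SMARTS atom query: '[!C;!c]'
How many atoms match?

6

The query [!C;!c] means: neither aliphatic nor aromatic carbon — same as [!#6].
Check the 21 heavy atoms by environment: 9× C → no; 1× N (charge +1) → match; 1× O (charge -1) → match; 2× O → match; 1× F → match; 1× Br → match; 6× c (aromatic) → no.
Summing the matching environments: 1 + 1 + 2 + 1 + 1 = 6 matching atoms.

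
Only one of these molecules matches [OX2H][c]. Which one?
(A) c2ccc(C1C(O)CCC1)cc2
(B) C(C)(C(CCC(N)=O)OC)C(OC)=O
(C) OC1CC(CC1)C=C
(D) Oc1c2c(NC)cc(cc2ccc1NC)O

D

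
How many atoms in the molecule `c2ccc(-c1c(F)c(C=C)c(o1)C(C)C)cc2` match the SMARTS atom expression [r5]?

5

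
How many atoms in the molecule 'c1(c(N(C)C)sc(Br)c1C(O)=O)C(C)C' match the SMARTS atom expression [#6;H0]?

5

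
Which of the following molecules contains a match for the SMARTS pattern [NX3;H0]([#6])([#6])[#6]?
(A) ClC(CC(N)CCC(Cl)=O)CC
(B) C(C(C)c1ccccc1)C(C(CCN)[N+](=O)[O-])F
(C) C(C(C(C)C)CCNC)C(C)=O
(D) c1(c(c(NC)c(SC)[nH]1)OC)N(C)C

D

[NX3;H0]([#6])([#6])[#6] describes a trivalent nitrogen with no H, bonded to three carbons (a tertiary amine).
(A) has a primary amino group (-NH2) but the nitrogen has H2, not H0 with three carbons.
(B) has a primary amino group (-NH2) but the nitrogen has H2, not H0 with three carbons.
(C) has an N-methylamino group (-NHCH3) but the nitrogen still has one H (H1), not H0.
(D) contains a dimethylamino group (-N(CH3)2), which satisfies every atom and bond constraint.
So the answer is (D).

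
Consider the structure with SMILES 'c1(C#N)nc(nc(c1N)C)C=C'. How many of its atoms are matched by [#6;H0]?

5

Check the 12 heavy atoms by environment: 2× n (aromatic, H0) → no; 4× c (aromatic, H0) → match; 1× C (H0) → match; 1× N (H0) → no; 1× N (H2) → no; 1× C (H3) → no; 1× C (H1) → no; 1× C (H2) → no.
Summing the matching environments: 4 + 1 = 5 matching atoms.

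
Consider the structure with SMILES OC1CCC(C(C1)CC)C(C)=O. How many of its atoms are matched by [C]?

10

The query [C] means: uppercase C matches aliphatic (non-aromatic) carbon only.
Check the 12 heavy atoms by environment: 10× C → match; 2× O → no.
That gives 10 matching atoms.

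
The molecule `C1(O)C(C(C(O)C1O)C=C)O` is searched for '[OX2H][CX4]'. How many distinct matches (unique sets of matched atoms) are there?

4

[OX2H][CX4] is the SMARTS for an aliphatic alcohol: a hydroxyl oxygen bound to an sp3 (X4) carbon.
The molecule carries 4 separate instances of a hydroxyl group (-OH) meeting every constraint; each maps to a distinct set of atoms, giving 4 matches.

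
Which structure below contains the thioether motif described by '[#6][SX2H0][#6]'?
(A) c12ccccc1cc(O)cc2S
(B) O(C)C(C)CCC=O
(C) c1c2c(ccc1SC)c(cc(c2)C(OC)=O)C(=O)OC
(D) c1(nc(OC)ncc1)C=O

C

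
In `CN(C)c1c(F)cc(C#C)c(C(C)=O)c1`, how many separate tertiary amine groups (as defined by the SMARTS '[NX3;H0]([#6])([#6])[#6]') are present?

1

[NX3;H0]([#6])([#6])[#6] is the SMARTS for a tertiary amine: a trivalent nitrogen with no H, bonded to three carbons.
Exactly one fragment in the molecule meets all constraints, giving 1 match.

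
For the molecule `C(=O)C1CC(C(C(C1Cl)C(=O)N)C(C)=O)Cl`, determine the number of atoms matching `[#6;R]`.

The query [#6;R] means: carbon that is part of a ring.
Check the 16 heavy atoms by environment: 6× C (in 6-ring) → match; 4× C (acyclic) → no; 3× O (acyclic) → no; 2× Cl (acyclic) → no; 1× N (acyclic) → no.
That gives 6 matching atoms.

6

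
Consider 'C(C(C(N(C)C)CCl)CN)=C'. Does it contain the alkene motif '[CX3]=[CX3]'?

The pattern [CX3]=[CX3] describes a non-aromatic C=C double bond between two sp2 carbons — an alkene.
The molecule carries a vinyl group (-CH=CH2), whose atoms satisfy every constraint of the query, so the pattern matches.

Yes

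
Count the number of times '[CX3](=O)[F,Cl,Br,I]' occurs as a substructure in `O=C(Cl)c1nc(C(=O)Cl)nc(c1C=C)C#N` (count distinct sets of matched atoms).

2

[CX3](=O)[F,Cl,Br,I] is the SMARTS for an acyl halide: a carbonyl carbon bonded to a halogen.
The molecule carries 2 separate instances of an acyl chloride (-C(=O)Cl) meeting every constraint; each maps to a distinct set of atoms, giving 2 matches.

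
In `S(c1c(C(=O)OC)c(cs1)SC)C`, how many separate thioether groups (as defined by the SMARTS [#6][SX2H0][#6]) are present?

2

[#6][SX2H0][#6] is the SMARTS for a thioether: an aliphatic sulfur bridging two carbons with no H on the sulfur.
The molecule carries 2 separate instances of a methylthio ether (-SCH3) meeting every constraint; each maps to a distinct set of atoms, giving 2 matches.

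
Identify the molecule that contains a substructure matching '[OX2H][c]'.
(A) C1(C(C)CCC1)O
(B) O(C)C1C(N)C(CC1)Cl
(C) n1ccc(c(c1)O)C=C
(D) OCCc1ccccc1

C

[OX2H][c] describes a hydroxyl oxygen attached to an aromatic carbon (a phenol).
(A) has a hydroxyl group (-OH) but the -OH is on an aliphatic carbon, not an aromatic c.
(B) has a methoxy ether (-OCH3) but the oxygen has H0, not H1.
(C) contains a hydroxyl group (-OH), which satisfies every atom and bond constraint.
(D) has a hydroxyl group (-OH) but the -OH is on an aliphatic carbon, not an aromatic c.
So the answer is (C).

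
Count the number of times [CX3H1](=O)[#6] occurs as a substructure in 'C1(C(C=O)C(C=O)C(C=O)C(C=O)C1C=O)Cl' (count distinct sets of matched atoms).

[CX3H1](=O)[#6] is the SMARTS for an aldehyde: an sp2 carbon with one H, double-bonded to O and single-bonded to carbon.
The molecule carries 5 separate instances of an aldehyde (-CHO) meeting every constraint; each maps to a distinct set of atoms, giving 5 matches.

5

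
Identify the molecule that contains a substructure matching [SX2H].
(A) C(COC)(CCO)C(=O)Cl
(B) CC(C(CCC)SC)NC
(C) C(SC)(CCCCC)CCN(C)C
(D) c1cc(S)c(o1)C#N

[SX2H] describes an aliphatic sulfur with two connections, one being H (a thiol).
(A) has a hydroxyl group (-OH) but it is an -OH, not an -SH.
(B) has a methylthio ether (-SCH3) but the sulfur has H0 (bonded to two carbons), not H1.
(C) has a methylthio ether (-SCH3) but the sulfur has H0 (bonded to two carbons), not H1.
(D) contains a thiol (-SH), which satisfies every atom and bond constraint.
So the answer is (D).

D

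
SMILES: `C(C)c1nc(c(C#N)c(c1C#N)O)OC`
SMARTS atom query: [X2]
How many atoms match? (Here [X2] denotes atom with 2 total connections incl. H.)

The query [X2] means: any atom with exactly two total connections (bonds + H).
Check the 15 heavy atoms by environment: 1× n (aromatic, X2) → match; 5× c (aromatic, X3) → no; 2× O (X2) → match; 3× C (X4) → no; 2× C (X2) → match; 2× N (X1) → no.
Summing the matching environments: 1 + 2 + 2 = 5 matching atoms.

5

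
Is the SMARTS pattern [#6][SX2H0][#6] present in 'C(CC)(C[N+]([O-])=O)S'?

No

The pattern [#6][SX2H0][#6] describes an aliphatic sulfur bridging two carbons with no H on the sulfur — a thioether.
The closest candidate here is a thiol (-SH), but the sulfur has H1, not H0 bridging two carbons. No other fragment satisfies the full query, so there is no match.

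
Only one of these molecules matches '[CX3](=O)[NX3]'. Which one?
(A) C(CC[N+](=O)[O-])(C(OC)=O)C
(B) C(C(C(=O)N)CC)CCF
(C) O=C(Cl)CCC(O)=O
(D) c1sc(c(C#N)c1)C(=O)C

B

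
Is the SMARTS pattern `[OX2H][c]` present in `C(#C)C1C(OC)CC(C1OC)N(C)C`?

The pattern [OX2H][c] describes a hydroxyl oxygen attached to an aromatic carbon — a phenol.
The closest candidate here is a methoxy ether (-OCH3), but the oxygen has H0, not H1. No other fragment satisfies the full query, so there is no match.

No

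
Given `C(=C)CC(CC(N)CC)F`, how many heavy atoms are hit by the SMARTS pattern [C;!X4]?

The query [C;!X4] means: aliphatic carbon that does not have four total connections.
Check the 10 heavy atoms by environment: 6× C (X4) → no; 2× C (X3) → match; 1× F (X1) → no; 1× N (X3) → no.
That gives 2 matching atoms.

2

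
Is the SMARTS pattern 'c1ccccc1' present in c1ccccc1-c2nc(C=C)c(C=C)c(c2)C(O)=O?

Yes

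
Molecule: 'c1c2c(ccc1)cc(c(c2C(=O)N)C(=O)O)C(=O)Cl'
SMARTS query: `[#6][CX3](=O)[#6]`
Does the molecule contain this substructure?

The pattern [#6][CX3](=O)[#6] describes a carbonyl carbon (no H) flanked by two carbons — a ketone.
The closest candidate here is a carboxylic acid group (-C(=O)OH), but one neighbour of the carbonyl carbon is O, not C. No other fragment satisfies the full query, so there is no match.

No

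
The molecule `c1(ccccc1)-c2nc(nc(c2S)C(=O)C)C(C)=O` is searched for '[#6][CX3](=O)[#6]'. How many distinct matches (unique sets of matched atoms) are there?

2

[#6][CX3](=O)[#6] is the SMARTS for a ketone: a carbonyl carbon (no H) flanked by two carbons.
The molecule carries 2 separate instances of an acetyl/ketone group (-C(=O)CH3) meeting every constraint; each maps to a distinct set of atoms, giving 2 matches.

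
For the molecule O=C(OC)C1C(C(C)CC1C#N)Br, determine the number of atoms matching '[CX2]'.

Check the 13 heavy atoms by environment: 7× C (X4) → no; 1× Br (X1) → no; 1× C (X3) → no; 1× O (X1) → no; 1× O (X2) → no; 1× C (X2) → match; 1× N (X1) → no.
That gives 1 matching atom.

1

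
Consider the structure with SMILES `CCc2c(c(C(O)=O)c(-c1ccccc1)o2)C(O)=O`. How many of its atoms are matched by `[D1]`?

5

The query [D1] means: atom with exactly one heavy-atom neighbour (degree 1).
Check the 19 heavy atoms by environment: 1× o (aromatic, D2) → no; 5× c (aromatic, D3) → no; 5× c (aromatic, D2) → no; 2× C (D3) → no; 4× O (D1) → match; 1× C (D2) → no; 1× C (D1) → match.
Summing the matching environments: 4 + 1 = 5 matching atoms.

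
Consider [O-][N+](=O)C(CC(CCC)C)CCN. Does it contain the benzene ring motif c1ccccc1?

No

The pattern c1ccccc1 describes six aromatic carbons in a ring — a benzene ring.
The closest candidate here is a methyl group (-CH3), but no six-membered all-carbon aromatic ring is present. No other fragment satisfies the full query, so there is no match.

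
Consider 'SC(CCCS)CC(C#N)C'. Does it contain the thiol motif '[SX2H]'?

Yes

The pattern [SX2H] describes an aliphatic sulfur with two connections, one being H — a thiol.
The molecule carries a thiol (-SH), whose atoms satisfy every constraint of the query, so the pattern matches.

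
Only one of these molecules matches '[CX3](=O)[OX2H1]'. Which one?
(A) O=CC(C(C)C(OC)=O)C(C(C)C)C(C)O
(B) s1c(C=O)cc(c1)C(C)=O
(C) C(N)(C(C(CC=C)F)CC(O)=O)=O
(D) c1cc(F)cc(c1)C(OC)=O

C

[CX3](=O)[OX2H1] describes an sp2 carbon double-bonded to O and single-bonded to an -OH oxygen (a carboxylic acid).
(A) has an aldehyde (-CHO) but there is no singly-bonded oxygen on the carbonyl carbon.
(B) has an aldehyde (-CHO) but there is no singly-bonded oxygen on the carbonyl carbon.
(C) contains a carboxylic acid group (-C(=O)OH), which satisfies every atom and bond constraint.
(D) has a methyl-ester group (-C(=O)OCH3) but the singly-bonded O has no H (OX2H0, not OX2H1).
So the answer is (C).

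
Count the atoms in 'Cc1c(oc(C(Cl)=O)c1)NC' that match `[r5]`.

The query [r5] means: r5 matches atoms in a five-membered ring.
Check the 11 heavy atoms by environment: 1× o (aromatic, in 5-ring) → match; 4× c (aromatic, in 5-ring) → match; 3× C (acyclic) → no; 1× O (acyclic) → no; 1× Cl (acyclic) → no; 1× N (acyclic) → no.
Summing the matching environments: 1 + 4 = 5 matching atoms.

5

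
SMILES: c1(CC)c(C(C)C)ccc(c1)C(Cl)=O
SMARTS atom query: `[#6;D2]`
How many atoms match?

Check the 14 heavy atoms by environment: 3× c (aromatic, D2) → match; 3× c (aromatic, D3) → no; 1× C (D2) → match; 3× C (D1) → no; 2× C (D3) → no; 1× O (D1) → no; 1× Cl (D1) → no.
Summing the matching environments: 3 + 1 = 4 matching atoms.

4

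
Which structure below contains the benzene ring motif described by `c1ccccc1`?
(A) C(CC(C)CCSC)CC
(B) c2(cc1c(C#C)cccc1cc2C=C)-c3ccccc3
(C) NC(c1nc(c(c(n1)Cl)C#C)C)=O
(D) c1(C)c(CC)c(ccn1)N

B

c1ccccc1 describes six aromatic carbons in a ring (a benzene ring).
(A) has a methyl group (-CH3) but no six-membered all-carbon aromatic ring is present.
(B) contains a phenyl ring, which satisfies every atom and bond constraint.
(C) has a methyl group (-CH3) but no six-membered all-carbon aromatic ring is present.
(D) has a methyl group (-CH3) but no six-membered all-carbon aromatic ring is present.
So the answer is (B).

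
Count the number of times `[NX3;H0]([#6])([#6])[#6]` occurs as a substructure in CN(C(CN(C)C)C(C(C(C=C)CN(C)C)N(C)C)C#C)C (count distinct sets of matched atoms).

4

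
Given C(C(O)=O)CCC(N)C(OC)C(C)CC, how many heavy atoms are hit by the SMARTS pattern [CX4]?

10

The query [CX4] means: C with X4: aliphatic carbon with exactly 4 total connections (bonds + H).
Check the 15 heavy atoms by environment: 10× C (X4) → match; 2× O (X2) → no; 1× N (X3) → no; 1× C (X3) → no; 1× O (X1) → no.
That gives 10 matching atoms.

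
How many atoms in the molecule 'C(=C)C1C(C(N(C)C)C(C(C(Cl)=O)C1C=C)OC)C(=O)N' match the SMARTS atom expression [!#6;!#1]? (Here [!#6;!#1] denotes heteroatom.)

The query [!#6;!#1] means: not carbon and not hydrogen — any heteroatom.
Check the 21 heavy atoms by environment: 15× C → no; 3× O → match; 2× N → match; 1× Cl → match.
Summing the matching environments: 3 + 2 + 1 = 6 matching atoms.

6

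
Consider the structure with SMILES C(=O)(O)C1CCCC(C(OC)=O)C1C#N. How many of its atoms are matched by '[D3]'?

5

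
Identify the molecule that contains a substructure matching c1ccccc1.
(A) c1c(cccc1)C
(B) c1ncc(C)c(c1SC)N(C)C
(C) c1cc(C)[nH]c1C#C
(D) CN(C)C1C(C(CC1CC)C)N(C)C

A

c1ccccc1 describes six aromatic carbons in a ring (a benzene ring).
(A) contains the required atom environment, so the pattern matches.
(B) has a methyl group (-CH3) but no six-membered all-carbon aromatic ring is present.
(C) has a methyl group (-CH3) but no six-membered all-carbon aromatic ring is present.
(D) has a methyl group (-CH3) but no six-membered all-carbon aromatic ring is present.
So the answer is (A).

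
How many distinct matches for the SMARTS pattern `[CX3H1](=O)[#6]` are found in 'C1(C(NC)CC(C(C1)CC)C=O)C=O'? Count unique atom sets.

[CX3H1](=O)[#6] is the SMARTS for an aldehyde: an sp2 carbon with one H, double-bonded to O and single-bonded to carbon.
The molecule carries 2 separate instances of an aldehyde (-CHO) meeting every constraint; each maps to a distinct set of atoms, giving 2 matches.

2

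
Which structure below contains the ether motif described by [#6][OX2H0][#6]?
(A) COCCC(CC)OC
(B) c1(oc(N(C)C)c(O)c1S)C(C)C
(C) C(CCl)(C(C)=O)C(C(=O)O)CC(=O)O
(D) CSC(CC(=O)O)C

A

[#6][OX2H0][#6] describes an aliphatic oxygen bridging two carbons with no H on the oxygen (an ether).
(A) contains a methoxy ether (-OCH3), which satisfies every atom and bond constraint.
(B) has a hydroxyl group (-OH) but the oxygen has H1, not H0 bridging two carbons.
(C) has a carboxylic acid group (-C(=O)OH) but the -OH oxygen has H1; the =O is OX1, not OX2.
(D) has a carboxylic acid group (-C(=O)OH) but the -OH oxygen has H1; the =O is OX1, not OX2.
So the answer is (A).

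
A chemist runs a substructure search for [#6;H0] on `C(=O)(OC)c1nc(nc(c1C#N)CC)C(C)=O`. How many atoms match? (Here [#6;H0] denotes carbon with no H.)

Check the 17 heavy atoms by environment: 2× n (aromatic, H0) → no; 4× c (aromatic, H0) → match; 3× C (H0) → match; 3× O (H0) → no; 3× C (H3) → no; 1× N (H0) → no; 1× C (H2) → no.
Summing the matching environments: 4 + 3 = 7 matching atoms.

7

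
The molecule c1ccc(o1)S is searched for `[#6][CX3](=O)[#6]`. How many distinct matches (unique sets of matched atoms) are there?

0

[#6][CX3](=O)[#6] is the SMARTS for a ketone: a carbonyl carbon (no H) flanked by two carbons.
No fragment in the molecule satisfies every constraint, giving 0 matches.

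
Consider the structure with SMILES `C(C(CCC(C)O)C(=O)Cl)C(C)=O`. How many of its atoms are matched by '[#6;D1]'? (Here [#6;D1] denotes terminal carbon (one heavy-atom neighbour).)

Check the 13 heavy atoms by environment: 3× C (D2) → no; 4× C (D3) → no; 2× C (D1) → match; 3× O (D1) → no; 1× Cl (D1) → no.
That gives 2 matching atoms.

2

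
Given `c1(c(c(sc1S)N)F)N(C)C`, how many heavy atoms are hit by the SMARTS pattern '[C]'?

2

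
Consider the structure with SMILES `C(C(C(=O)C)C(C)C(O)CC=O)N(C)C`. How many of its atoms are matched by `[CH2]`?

The query [CH2] means: aliphatic carbon with exactly two hydrogens.
Check the 15 heavy atoms by environment: 2× C (H2) → match; 4× C (H1) → no; 4× C (H3) → no; 1× N (H0) → no; 1× C (H0) → no; 2× O (H0) → no; 1× O (H1) → no.
That gives 2 matching atoms.

2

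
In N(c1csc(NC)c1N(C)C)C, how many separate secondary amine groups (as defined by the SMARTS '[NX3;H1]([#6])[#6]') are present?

2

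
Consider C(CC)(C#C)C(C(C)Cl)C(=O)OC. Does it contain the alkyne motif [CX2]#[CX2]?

The pattern [CX2]#[CX2] describes a carbon-carbon triple bond — an alkyne.
The molecule carries an ethynyl group (-C#CH), whose atoms satisfy every constraint of the query, so the pattern matches.

Yes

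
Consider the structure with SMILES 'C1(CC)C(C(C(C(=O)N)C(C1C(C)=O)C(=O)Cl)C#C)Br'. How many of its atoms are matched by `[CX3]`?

3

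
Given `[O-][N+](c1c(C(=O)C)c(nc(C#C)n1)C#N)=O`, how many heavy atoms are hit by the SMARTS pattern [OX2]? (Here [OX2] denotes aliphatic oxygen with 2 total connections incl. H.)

0

The query [OX2] means: aliphatic oxygen with two total connections — ether, hydroxyl, or ester single-bond O.
Check the 16 heavy atoms by environment: 2× n (aromatic, X2) → no; 4× c (aromatic, X3) → no; 1× N (charge +1, X3) → no; 1× O (charge -1, X1) → no; 2× O (X1) → no; 3× C (X2) → no; 1× N (X1) → no; 1× C (X3) → no; 1× C (X4) → no.
No environment satisfies the query, so 0 matching atoms.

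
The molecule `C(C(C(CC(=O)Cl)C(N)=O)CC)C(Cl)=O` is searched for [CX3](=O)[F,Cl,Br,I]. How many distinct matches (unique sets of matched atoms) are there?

[CX3](=O)[F,Cl,Br,I] is the SMARTS for an acyl halide: a carbonyl carbon bonded to a halogen.
The molecule carries 2 separate instances of an acyl chloride (-C(=O)Cl) meeting every constraint; each maps to a distinct set of atoms, giving 2 matches.

2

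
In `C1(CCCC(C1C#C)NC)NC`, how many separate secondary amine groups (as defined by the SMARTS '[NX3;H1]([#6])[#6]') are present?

[NX3;H1]([#6])[#6] is the SMARTS for a secondary amine: a trivalent nitrogen with one H, bonded to two carbons.
The molecule carries 2 separate instances of an N-methylamino group (-NHCH3) meeting every constraint; each maps to a distinct set of atoms, giving 2 matches.

2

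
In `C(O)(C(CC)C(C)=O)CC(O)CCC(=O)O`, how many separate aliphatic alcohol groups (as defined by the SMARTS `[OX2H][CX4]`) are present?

[OX2H][CX4] is the SMARTS for an aliphatic alcohol: a hydroxyl oxygen bound to an sp3 (X4) carbon.
The molecule carries 2 separate instances of a hydroxyl group (-OH) meeting every constraint; each maps to a distinct set of atoms, giving 2 matches.

2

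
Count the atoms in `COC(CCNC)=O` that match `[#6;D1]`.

2

The query [#6;D1] means: carbon bonded to exactly one heavy atom.
Check the 8 heavy atoms by environment: 2× C (D2) → no; 1× C (D3) → no; 1× O (D1) → no; 1× O (D2) → no; 2× C (D1) → match; 1× N (D2) → no.
That gives 2 matching atoms.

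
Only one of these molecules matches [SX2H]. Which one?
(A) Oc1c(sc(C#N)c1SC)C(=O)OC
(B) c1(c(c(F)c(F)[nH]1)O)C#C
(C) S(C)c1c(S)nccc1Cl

C

[SX2H] describes an aliphatic sulfur with two connections, one being H (a thiol).
(A) has a hydroxyl group (-OH) but it is an -OH, not an -SH.
(B) has a hydroxyl group (-OH) but it is an -OH, not an -SH.
(C) contains a thiol (-SH), which satisfies every atom and bond constraint.
So the answer is (C).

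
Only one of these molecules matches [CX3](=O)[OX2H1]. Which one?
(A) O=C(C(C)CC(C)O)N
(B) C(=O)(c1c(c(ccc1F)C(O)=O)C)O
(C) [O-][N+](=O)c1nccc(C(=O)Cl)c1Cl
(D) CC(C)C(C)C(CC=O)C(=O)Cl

B

[CX3](=O)[OX2H1] describes an sp2 carbon double-bonded to O and single-bonded to an -OH oxygen (a carboxylic acid).
(A) has a primary amide (-C(=O)NH2) but the carbonyl is bonded to N, not to an -OH oxygen.
(B) contains a carboxylic acid group (-C(=O)OH), which satisfies every atom and bond constraint.
(C) has an acyl chloride (-C(=O)Cl) but the carbonyl is bonded to Cl, not to an -OH oxygen.
(D) has an acyl chloride (-C(=O)Cl) but the carbonyl is bonded to Cl, not to an -OH oxygen.
So the answer is (B).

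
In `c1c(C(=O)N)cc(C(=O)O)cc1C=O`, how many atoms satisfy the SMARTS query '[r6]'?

6

The query [r6] means: r6 matches atoms in a six-membered ring.
Check the 14 heavy atoms by environment: 6× c (aromatic, in 6-ring) → match; 3× C (acyclic) → no; 4× O (acyclic) → no; 1× N (acyclic) → no.
That gives 6 matching atoms.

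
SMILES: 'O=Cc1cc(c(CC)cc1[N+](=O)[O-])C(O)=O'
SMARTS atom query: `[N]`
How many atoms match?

The query [N] means: uppercase N matches aliphatic (non-aromatic) nitrogen only.
Check the 16 heavy atoms by environment: 6× c (aromatic) → no; 1× N (charge +1) → match; 1× O (charge -1) → no; 4× O → no; 4× C → no.
That gives 1 matching atom.

1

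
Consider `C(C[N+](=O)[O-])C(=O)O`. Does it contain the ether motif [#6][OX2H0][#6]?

No

The pattern [#6][OX2H0][#6] describes an aliphatic oxygen bridging two carbons with no H on the oxygen — an ether.
The closest candidate here is a carboxylic acid group (-C(=O)OH), but the -OH oxygen has H1; the =O is OX1, not OX2. No other fragment satisfies the full query, so there is no match.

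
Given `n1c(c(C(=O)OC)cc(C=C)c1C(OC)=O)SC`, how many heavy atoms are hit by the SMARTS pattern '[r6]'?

6

The query [r6] means: r6 matches atoms in a six-membered ring.
Check the 18 heavy atoms by environment: 1× n (aromatic, in 6-ring) → match; 5× c (aromatic, in 6-ring) → match; 7× C (acyclic) → no; 1× S (acyclic) → no; 4× O (acyclic) → no.
Summing the matching environments: 1 + 5 = 6 matching atoms.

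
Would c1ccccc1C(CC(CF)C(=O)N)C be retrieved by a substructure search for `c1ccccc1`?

Yes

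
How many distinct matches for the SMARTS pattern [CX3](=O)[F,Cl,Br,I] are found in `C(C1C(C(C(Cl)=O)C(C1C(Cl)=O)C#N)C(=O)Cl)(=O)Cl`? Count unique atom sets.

4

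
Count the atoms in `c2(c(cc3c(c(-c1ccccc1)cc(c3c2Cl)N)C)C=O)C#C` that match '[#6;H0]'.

Check the 23 heavy atoms by environment: 9× c (aromatic, H0) → match; 7× c (aromatic, H1) → no; 1× N (H2) → no; 2× C (H1) → no; 1× O (H0) → no; 1× C (H3) → no; 1× Cl (H0) → no; 1× C (H0) → match.
Summing the matching environments: 9 + 1 = 10 matching atoms.

10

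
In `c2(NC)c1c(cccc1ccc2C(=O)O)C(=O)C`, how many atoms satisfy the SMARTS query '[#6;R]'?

The query [#6;R] means: carbon that is part of a ring.
Check the 18 heavy atoms by environment: 10× c (aromatic, in 6-ring) → match; 4× C (acyclic) → no; 3× O (acyclic) → no; 1× N (acyclic) → no.
That gives 10 matching atoms.

10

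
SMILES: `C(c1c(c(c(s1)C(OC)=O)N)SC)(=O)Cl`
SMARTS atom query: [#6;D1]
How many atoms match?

2

Check the 15 heavy atoms by environment: 1× s (aromatic, D2) → no; 4× c (aromatic, D3) → no; 1× N (D1) → no; 1× S (D2) → no; 2× C (D1) → match; 2× C (D3) → no; 2× O (D1) → no; 1× Cl (D1) → no; 1× O (D2) → no.
That gives 2 matching atoms.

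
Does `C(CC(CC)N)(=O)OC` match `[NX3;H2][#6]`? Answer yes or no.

Yes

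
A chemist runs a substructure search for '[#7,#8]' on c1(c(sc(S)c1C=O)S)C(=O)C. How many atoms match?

2

The query [#7,#8] means: nitrogen or oxygen (comma = OR).
Check the 12 heavy atoms by environment: 1× s (aromatic) → no; 4× c (aromatic) → no; 3× C → no; 2× O → match; 2× S → no.
That gives 2 matching atoms.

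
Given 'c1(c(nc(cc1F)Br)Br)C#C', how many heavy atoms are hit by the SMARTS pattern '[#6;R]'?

Check the 11 heavy atoms by environment: 1× n (aromatic, in 6-ring) → no; 5× c (aromatic, in 6-ring) → match; 2× C (acyclic) → no; 1× F (acyclic) → no; 2× Br (acyclic) → no.
That gives 5 matching atoms.

5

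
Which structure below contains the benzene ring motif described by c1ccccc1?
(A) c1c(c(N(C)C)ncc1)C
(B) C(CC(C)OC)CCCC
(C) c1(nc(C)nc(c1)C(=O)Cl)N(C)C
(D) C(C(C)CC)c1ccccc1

D

c1ccccc1 describes six aromatic carbons in a ring (a benzene ring).
(A) has a methyl group (-CH3) but no six-membered all-carbon aromatic ring is present.
(B) has a methyl group (-CH3) but no six-membered all-carbon aromatic ring is present.
(C) has a methyl group (-CH3) but no six-membered all-carbon aromatic ring is present.
(D) contains a phenyl ring, which satisfies every atom and bond constraint.
So the answer is (D).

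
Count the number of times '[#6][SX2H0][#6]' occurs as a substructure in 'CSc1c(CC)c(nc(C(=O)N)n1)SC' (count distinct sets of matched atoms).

2

[#6][SX2H0][#6] is the SMARTS for a thioether: an aliphatic sulfur bridging two carbons with no H on the sulfur.
The molecule carries 2 separate instances of a methylthio ether (-SCH3) meeting every constraint; each maps to a distinct set of atoms, giving 2 matches.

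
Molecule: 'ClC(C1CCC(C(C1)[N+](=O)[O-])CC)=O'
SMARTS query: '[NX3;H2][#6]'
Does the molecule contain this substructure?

No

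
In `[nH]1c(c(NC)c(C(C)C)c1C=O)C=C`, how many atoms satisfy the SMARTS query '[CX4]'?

4

The query [CX4] means: C with X4: aliphatic carbon with exactly 4 total connections (bonds + H).
Check the 14 heavy atoms by environment: 1× n (aromatic, X3) → no; 4× c (aromatic, X3) → no; 3× C (X3) → no; 1× O (X1) → no; 1× N (X3) → no; 4× C (X4) → match.
That gives 4 matching atoms.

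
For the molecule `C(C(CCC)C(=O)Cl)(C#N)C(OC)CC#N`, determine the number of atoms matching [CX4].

The query [CX4] means: C with X4: aliphatic carbon with exactly 4 total connections (bonds + H).
Check the 16 heavy atoms by environment: 8× C (X4) → match; 2× C (X2) → no; 2× N (X1) → no; 1× O (X2) → no; 1× C (X3) → no; 1× O (X1) → no; 1× Cl (X1) → no.
That gives 8 matching atoms.

8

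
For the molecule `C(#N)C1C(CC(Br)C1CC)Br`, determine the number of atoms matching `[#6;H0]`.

1

The query [#6;H0] means: any carbon with no attached hydrogen.
Check the 11 heavy atoms by environment: 4× C (H1) → no; 2× C (H2) → no; 1× C (H0) → match; 1× N (H0) → no; 2× Br (H0) → no; 1× C (H3) → no.
That gives 1 matching atom.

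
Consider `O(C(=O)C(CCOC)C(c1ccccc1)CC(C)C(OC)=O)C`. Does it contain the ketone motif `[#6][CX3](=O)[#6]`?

No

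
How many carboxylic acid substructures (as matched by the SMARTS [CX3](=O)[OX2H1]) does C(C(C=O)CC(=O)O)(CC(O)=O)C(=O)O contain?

3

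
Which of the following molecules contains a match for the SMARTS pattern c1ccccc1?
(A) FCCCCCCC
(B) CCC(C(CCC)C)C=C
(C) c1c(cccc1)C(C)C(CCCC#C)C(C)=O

c1ccccc1 describes six aromatic carbons in a ring (a benzene ring).
(A) has a methyl group (-CH3) but no six-membered all-carbon aromatic ring is present.
(B) has a methyl group (-CH3) but no six-membered all-carbon aromatic ring is present.
(C) contains a phenyl ring, which satisfies every atom and bond constraint.
So the answer is (C).

C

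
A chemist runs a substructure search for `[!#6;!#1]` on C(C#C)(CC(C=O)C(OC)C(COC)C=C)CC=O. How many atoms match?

4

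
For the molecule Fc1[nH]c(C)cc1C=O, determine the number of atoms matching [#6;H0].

The query [#6;H0] means: any carbon with no attached hydrogen.
Check the 9 heavy atoms by environment: 1× n (aromatic, H1) → no; 3× c (aromatic, H0) → match; 1× c (aromatic, H1) → no; 1× C (H1) → no; 1× O (H0) → no; 1× F (H0) → no; 1× C (H3) → no.
That gives 3 matching atoms.

3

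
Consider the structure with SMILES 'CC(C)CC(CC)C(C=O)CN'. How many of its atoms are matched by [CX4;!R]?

The query [CX4;!R] means: aliphatic carbon with four total connections, not in a ring.
Check the 12 heavy atoms by environment: 9× C (X4, acyclic) → match; 1× C (X3, acyclic) → no; 1× O (X1, acyclic) → no; 1× N (X3, acyclic) → no.
That gives 9 matching atoms.

9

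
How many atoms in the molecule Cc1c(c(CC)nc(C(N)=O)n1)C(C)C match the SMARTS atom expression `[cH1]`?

The query [cH1] means: aromatic carbon bearing exactly one hydrogen.
Check the 15 heavy atoms by environment: 2× n (aromatic, H0) → no; 4× c (aromatic, H0) → no; 1× C (H1) → no; 4× C (H3) → no; 1× C (H0) → no; 1× O (H0) → no; 1× N (H2) → no; 1× C (H2) → no.
No environment satisfies the query, so 0 matching atoms.

0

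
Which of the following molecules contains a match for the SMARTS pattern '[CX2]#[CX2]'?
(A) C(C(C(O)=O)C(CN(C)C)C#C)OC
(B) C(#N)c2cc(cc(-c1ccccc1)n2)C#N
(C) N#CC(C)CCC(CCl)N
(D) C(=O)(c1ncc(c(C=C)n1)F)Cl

[CX2]#[CX2] describes a carbon-carbon triple bond (an alkyne).
(A) contains an ethynyl group (-C#CH), which satisfies every atom and bond constraint.
(B) has a nitrile (-C#N) but the triple bond is C#N, not C#C.
(C) has a nitrile (-C#N) but the triple bond is C#N, not C#C.
(D) has a vinyl group (-CH=CH2) but the C=C is a double bond; both carbons are CX3, not CX2.
So the answer is (A).

A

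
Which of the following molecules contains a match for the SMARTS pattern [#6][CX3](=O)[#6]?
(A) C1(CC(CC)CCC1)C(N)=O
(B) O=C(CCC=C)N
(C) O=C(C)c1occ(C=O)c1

C

[#6][CX3](=O)[#6] describes a carbonyl carbon (no H) flanked by two carbons (a ketone).
(A) has a primary amide (-C(=O)NH2) but one neighbour of the carbonyl carbon is N, not C.
(B) has a primary amide (-C(=O)NH2) but one neighbour of the carbonyl carbon is N, not C.
(C) contains an acetyl/ketone group (-C(=O)CH3), which satisfies every atom and bond constraint.
So the answer is (C).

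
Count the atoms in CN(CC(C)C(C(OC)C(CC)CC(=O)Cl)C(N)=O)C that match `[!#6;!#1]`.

6

Check the 20 heavy atoms by environment: 14× C → no; 3× O → match; 2× N → match; 1× Cl → match.
Summing the matching environments: 3 + 2 + 1 = 6 matching atoms.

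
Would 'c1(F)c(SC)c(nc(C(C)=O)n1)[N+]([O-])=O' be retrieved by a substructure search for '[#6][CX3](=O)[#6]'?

The pattern [#6][CX3](=O)[#6] describes a carbonyl carbon (no H) flanked by two carbons — a ketone.
The molecule carries an acetyl/ketone group (-C(=O)CH3), whose atoms satisfy every constraint of the query, so the pattern matches.

Yes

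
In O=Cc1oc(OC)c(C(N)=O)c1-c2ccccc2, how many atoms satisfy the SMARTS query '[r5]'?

5

The query [r5] means: r5 matches atoms in a five-membered ring.
Check the 18 heavy atoms by environment: 1× o (aromatic, in 5-ring) → match; 4× c (aromatic, in 5-ring) → match; 3× O (acyclic) → no; 3× C (acyclic) → no; 6× c (aromatic, in 6-ring) → no; 1× N (acyclic) → no.
Summing the matching environments: 1 + 4 = 5 matching atoms.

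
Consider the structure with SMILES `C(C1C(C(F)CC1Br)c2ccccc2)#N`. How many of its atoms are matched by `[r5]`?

The query [r5] means: r5 matches atoms in a five-membered ring.
Check the 15 heavy atoms by environment: 5× C (in 5-ring) → match; 6× c (aromatic, in 6-ring) → no; 1× C (acyclic) → no; 1× N (acyclic) → no; 1× Br (acyclic) → no; 1× F (acyclic) → no.
That gives 5 matching atoms.

5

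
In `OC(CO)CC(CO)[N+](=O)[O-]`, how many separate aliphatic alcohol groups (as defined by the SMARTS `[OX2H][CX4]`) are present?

[OX2H][CX4] is the SMARTS for an aliphatic alcohol: a hydroxyl oxygen bound to an sp3 (X4) carbon.
The molecule carries 3 separate instances of a hydroxyl group (-OH) meeting every constraint; each maps to a distinct set of atoms, giving 3 matches.

3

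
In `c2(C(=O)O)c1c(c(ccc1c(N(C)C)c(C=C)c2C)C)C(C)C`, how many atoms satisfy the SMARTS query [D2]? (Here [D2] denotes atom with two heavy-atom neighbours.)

The query [D2] means: atom with exactly two heavy-atom neighbours.
Check the 23 heavy atoms by environment: 8× c (aromatic, D3) → no; 2× c (aromatic, D2) → match; 7× C (D1) → no; 1× N (D3) → no; 2× C (D3) → no; 2× O (D1) → no; 1× C (D2) → match.
Summing the matching environments: 2 + 1 = 3 matching atoms.

3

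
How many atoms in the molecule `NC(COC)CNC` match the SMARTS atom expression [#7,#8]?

3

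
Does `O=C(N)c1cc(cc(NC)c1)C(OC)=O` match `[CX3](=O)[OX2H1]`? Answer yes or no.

No

The pattern [CX3](=O)[OX2H1] describes an sp2 carbon double-bonded to O and single-bonded to an -OH oxygen — a carboxylic acid.
The closest candidate here is a primary amide (-C(=O)NH2), but the carbonyl is bonded to N, not to an -OH oxygen. No other fragment satisfies the full query, so there is no match.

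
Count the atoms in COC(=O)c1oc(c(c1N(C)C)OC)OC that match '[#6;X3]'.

The query [#6;X3] means: any carbon (aromatic or not) with three total connections.
Check the 16 heavy atoms by environment: 1× o (aromatic, X2) → no; 4× c (aromatic, X3) → match; 1× C (X3) → match; 1× O (X1) → no; 3× O (X2) → no; 5× C (X4) → no; 1× N (X3) → no.
Summing the matching environments: 4 + 1 = 5 matching atoms.

5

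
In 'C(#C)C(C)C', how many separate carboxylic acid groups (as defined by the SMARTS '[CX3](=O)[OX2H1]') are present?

0

[CX3](=O)[OX2H1] is the SMARTS for a carboxylic acid: an sp2 carbon double-bonded to O and single-bonded to an -OH oxygen.
No fragment in the molecule satisfies every constraint, giving 0 matches.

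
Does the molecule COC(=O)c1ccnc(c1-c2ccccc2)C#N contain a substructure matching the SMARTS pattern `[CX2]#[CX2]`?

No

The pattern [CX2]#[CX2] describes a carbon-carbon triple bond — an alkyne.
The closest candidate here is a nitrile (-C#N), but the triple bond is C#N, not C#C. No other fragment satisfies the full query, so there is no match.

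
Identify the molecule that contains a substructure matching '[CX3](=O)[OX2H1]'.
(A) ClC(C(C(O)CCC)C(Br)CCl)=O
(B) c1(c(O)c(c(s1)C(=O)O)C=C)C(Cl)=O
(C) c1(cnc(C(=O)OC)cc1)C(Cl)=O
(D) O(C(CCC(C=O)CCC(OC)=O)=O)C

[CX3](=O)[OX2H1] describes an sp2 carbon double-bonded to O and single-bonded to an -OH oxygen (a carboxylic acid).
(A) has an acyl chloride (-C(=O)Cl) but the carbonyl is bonded to Cl, not to an -OH oxygen.
(B) contains a carboxylic acid group (-C(=O)OH), which satisfies every atom and bond constraint.
(C) has an acyl chloride (-C(=O)Cl) but the carbonyl is bonded to Cl, not to an -OH oxygen.
(D) has a methyl-ester group (-C(=O)OCH3) but the singly-bonded O has no H (OX2H0, not OX2H1).
So the answer is (B).

B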